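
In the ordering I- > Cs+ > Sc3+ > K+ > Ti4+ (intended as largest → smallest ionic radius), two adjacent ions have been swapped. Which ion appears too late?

K+

Check each adjacent pair. Sc3+ and K+ are reversed: they are isoelectronic (18 e⁻) and Sc has more protons than K (21 vs 19), making Sc3+ smaller. No other neighbouring pair contradicts the periodic trends, so K+ is the ion listed too late.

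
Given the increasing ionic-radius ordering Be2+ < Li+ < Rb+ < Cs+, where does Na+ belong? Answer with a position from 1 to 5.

Be2+ (Z=4, 2 e⁻), Li+ (Z=3, 2 e⁻), Na+ (Z=11, 10 e⁻), Rb+ (Z=37, 36 e⁻), Cs+ (Z=55, 54 e⁻). Be2+ < Li+ (both 2 e⁻, Z=4>3); Li+ < Na+ (same group, period 2 vs 3); Na+ < Rb+ (same group, period 3 vs 5); Rb+ < Cs+ (same group, 1 shell fewer).
Merged order: Be2+ < Li+ < Na+ < Rb+ < Cs+ — Na+ is number 3.

3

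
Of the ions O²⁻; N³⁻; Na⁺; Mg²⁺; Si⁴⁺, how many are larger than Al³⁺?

4

Each ion has 10 electrons. The ranking follows nuclear charge in reverse — greater Z gives a smaller radius. Si⁴⁺ (Z=14), Al³⁺ (Z=13), Mg²⁺ (Z=12), Na⁺ (Z=11), O²⁻ (Z=8), N³⁻ (Z=7).
Ordering all of them (including Al³⁺) by radius gives Si⁴⁺ < Al³⁺ < Mg²⁺ < Na⁺ < O²⁻ < N³⁻. That's 4.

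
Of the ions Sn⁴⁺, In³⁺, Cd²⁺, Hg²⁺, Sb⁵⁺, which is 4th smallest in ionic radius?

Electron counts and nuclear charges: Sb⁵⁺ (Z=51, 46 e⁻), Sn⁴⁺ (Z=50, 46 e⁻), In³⁺ (Z=49, 46 e⁻), Cd²⁺ (Z=48, 46 e⁻), Hg²⁺ (Z=80, 78 e⁻). Sb⁵⁺ < Sn⁴⁺ (both 46 e⁻, Z=51>50); Sn⁴⁺ < In³⁺ (isoelectronic, higher Z=50 is smaller); In³⁺ < Cd²⁺ (both 46 e⁻, Z=49>48); Cd²⁺ < Hg²⁺ (same group, 1 shell fewer).
That gives Sb⁵⁺ < Sn⁴⁺ < In³⁺ < Cd²⁺ < Hg²⁺. From the smallest end, number 4 is Cd²⁺.

Cd²⁺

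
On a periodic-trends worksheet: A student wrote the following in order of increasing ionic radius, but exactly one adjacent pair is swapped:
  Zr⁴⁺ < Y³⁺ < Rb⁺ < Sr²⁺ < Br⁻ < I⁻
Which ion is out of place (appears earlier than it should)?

Rb⁺

Check each adjacent pair. Rb⁺ and Sr²⁺ are reversed: Sr²⁺ and Rb⁺ share 36 electrons; the higher nuclear charge on Sr (Z=38) contracts it more, so Sr²⁺ < Rb⁺. No other neighbouring pair contradicts the periodic trends, so Rb⁺ is the ion listed too early.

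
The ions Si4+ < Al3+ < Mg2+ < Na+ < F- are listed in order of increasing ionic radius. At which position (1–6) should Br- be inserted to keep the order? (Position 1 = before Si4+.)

Electron counts and nuclear charges: Si4+ has 10 e⁻ (Z=14), Al3+ has 10 e⁻ (Z=13), Mg2+ has 10 e⁻ (Z=12), Na+ has 10 e⁻ (Z=11), F- has 10 e⁻ (Z=9), Br- has 36 e⁻ (Z=35). Si4+ < Al3+ (both 10 e⁻, Z=14>13); Al3+ < Mg2+ (isoelectronic, higher Z=13 is smaller); Mg2+ < Na+ (isoelectronic, higher Z=12 is smaller); Na+ < F- (both 10 e⁻, Z=11>9); F- < Br- (same group, period 2 vs 4).
Putting Br- in gives Si4+ < Al3+ < Mg2+ < Na+ < F- < Br-; it lands at slot 6.

6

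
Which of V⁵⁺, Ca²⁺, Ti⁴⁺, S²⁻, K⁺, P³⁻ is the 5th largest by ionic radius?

Ti⁴⁺

All of these have 18 electrons (isoelectronic). With the same electron cloud, the ion with the most protons pulls it in tightest. Nuclear charges: V⁵⁺ (Z=23), Ti⁴⁺ (Z=22), Ca²⁺ (Z=20), K⁺ (Z=19), S²⁻ (Z=16), P³⁻ (Z=15). Highest Z is smallest.
Ordering: V⁵⁺ < Ti⁴⁺ < Ca²⁺ < K⁺ < S²⁻ < P³⁻. The 5th largest is Ti⁴⁺.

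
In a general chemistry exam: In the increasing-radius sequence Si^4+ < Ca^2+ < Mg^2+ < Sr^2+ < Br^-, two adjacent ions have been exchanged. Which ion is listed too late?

Mg^2+

The pair Ca^2+, Mg^2+ is the wrong way round — both in group 2 with the same charge; Mg^2+ (period 3) has the smaller radius. All other adjacent pairs agree with periodic trends, so Mg^2+ is the misplaced ion.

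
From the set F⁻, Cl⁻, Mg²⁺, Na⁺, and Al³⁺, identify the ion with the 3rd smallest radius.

First list Z and electron count for each: Al³⁺ has 10 e⁻ (Z=13), Mg²⁺ has 10 e⁻ (Z=12), Na⁺ has 10 e⁻ (Z=11), F⁻ has 10 e⁻ (Z=9), Cl⁻ has 18 e⁻ (Z=17). Al³⁺ < Mg²⁺ (both 10 e⁻, Z=13>12); Mg²⁺ < Na⁺ (isoelectronic, higher Z=12 is smaller); Na⁺ < F⁻ (both 10 e⁻, Z=11>9); F⁻ < Cl⁻ (same group, period 2 vs 3).
That gives Al³⁺ < Mg²⁺ < Na⁺ < F⁻ < Cl⁻. From the smallest end, number 3 is Na⁺.

Na⁺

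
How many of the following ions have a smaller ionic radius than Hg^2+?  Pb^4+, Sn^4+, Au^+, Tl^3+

First list Z and electron count for each: Sn^4+ has 46 e⁻ (Z=50), Pb^4+ has 78 e⁻ (Z=82), Tl^3+ has 78 e⁻ (Z=81), Hg^2+ has 78 e⁻ (Z=80), Au^+ has 78 e⁻ (Z=79). Sn^4+ < Pb^4+ (same group, 1 shell fewer); Pb^4+ < Tl^3+ (isoelectronic, higher Z=82 is smaller); Tl^3+ < Hg^2+ (isoelectronic, higher Z=81 is smaller); Hg^2+ < Au^+ (both 78 e⁻, Z=80>79).
Overall: Sn^4+ < Pb^4+ < Tl^3+ < Hg^2+ < Au^+. Hg^2+ has 3 below it and 1 above. Count: 3.

3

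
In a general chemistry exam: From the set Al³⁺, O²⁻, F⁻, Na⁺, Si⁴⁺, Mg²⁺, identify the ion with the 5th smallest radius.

F⁻

All of these have 10 electrons (isoelectronic). With the same electron cloud, the ion with the most protons pulls it in tightest. Nuclear charges: Si⁴⁺ (Z=14), Al³⁺ (Z=13), Mg²⁺ (Z=12), Na⁺ (Z=11), F⁻ (Z=9), O²⁻ (Z=8). Highest Z is smallest.
Ordering: Si⁴⁺ < Al³⁺ < Mg²⁺ < Na⁺ < F⁻ < O²⁻. The 5th smallest is F⁻.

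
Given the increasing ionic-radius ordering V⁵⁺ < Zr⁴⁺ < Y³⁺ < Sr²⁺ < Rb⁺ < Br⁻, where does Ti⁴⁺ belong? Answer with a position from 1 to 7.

2

Work out protons and electrons: V⁵⁺ has 18 e⁻ (Z=23), Ti⁴⁺ has 18 e⁻ (Z=22), Zr⁴⁺ has 36 e⁻ (Z=40), Y³⁺ has 36 e⁻ (Z=39), Sr²⁺ has 36 e⁻ (Z=38), Rb⁺ has 36 e⁻ (Z=37), Br⁻ has 36 e⁻ (Z=35). V⁵⁺ < Ti⁴⁺ (isoelectronic, higher Z=23 is smaller); Ti⁴⁺ < Zr⁴⁺ (same group, period 4 vs 5); Zr⁴⁺ < Y³⁺ (both 36 e⁻, Z=40>39); Y³⁺ < Sr²⁺ (isoelectronic, higher Z=39 is smaller); Sr²⁺ < Rb⁺ (isoelectronic, higher Z=38 is smaller); Rb⁺ < Br⁻ (both 36 e⁻, Z=37>35).
With Ti⁴⁺ included the full order is V⁵⁺ < Ti⁴⁺ < Zr⁴⁺ < Y³⁺ < Sr²⁺ < Rb⁺ < Br⁻, so it takes position 2.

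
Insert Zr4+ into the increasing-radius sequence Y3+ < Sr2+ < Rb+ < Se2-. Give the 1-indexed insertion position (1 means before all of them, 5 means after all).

1

These species are isoelectronic with 36 electrons. The only difference is the number of protons: Zr4+ (Z=40), Y3+ (Z=39), Sr2+ (Z=38), Rb+ (Z=37), Se2- (Z=34). The strongest nuclear pull (Zr4+) gives the smallest ion.
With Zr4+ included the full order is Zr4+ < Y3+ < Sr2+ < Rb+ < Se2-, so it takes position 1.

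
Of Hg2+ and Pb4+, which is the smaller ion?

Pb4+

Each ion has 78 electrons. The ranking follows nuclear charge in reverse — greater Z gives a smaller radius. Pb4+ (Z=82), Hg2+ (Z=80).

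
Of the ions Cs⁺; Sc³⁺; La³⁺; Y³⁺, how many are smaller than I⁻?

4

Work out protons and electrons: Sc³⁺ (Z=21, 18 e⁻), Y³⁺ (Z=39, 36 e⁻), La³⁺ (Z=57, 54 e⁻), Cs⁺ (Z=55, 54 e⁻), I⁻ (Z=53, 54 e⁻). Sc³⁺ < Y³⁺ (same group, 1 shell fewer); Y³⁺ < La³⁺ (same group, period 5 vs 6); La³⁺ < Cs⁺ (isoelectronic, higher Z=57 is smaller); Cs⁺ < I⁻ (isoelectronic, higher Z=55 is smaller).
Ordering all of them (including I⁻) by radius gives Sc³⁺ < Y³⁺ < La³⁺ < Cs⁺ < I⁻. That's 4.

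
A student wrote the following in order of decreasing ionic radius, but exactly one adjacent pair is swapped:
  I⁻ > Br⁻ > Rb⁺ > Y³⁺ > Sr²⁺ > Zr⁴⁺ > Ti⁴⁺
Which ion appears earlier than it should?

Compare adjacent ions: they are isoelectronic (36 e⁻) and Y has more protons than Sr (39 vs 38), making Y³⁺ smaller — yet in this decreasing list Y³⁺ sits before Sr²⁺. Nothing else is reversed, so Y³⁺ should move one place to the right.

Y³⁺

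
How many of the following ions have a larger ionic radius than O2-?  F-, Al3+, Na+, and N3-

1

Isoelectronic series (10 e⁻ each). Size is set by nuclear charge: more protons means a smaller ion. Al3+ (Z=13), Na+ (Z=11), F- (Z=9), O2- (Z=8), N3- (Z=7).
Placing each against O2-: smaller — Al3+, Na+, F-; larger — N3-. Count: 1.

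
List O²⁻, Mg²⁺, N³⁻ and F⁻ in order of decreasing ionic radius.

N³⁻ > O²⁻ > F⁻ > Mg²⁺

Each ion has 10 electrons. The ranking follows nuclear charge in reverse — greater Z gives a smaller radius. Mg²⁺ (Z=12), F⁻ (Z=9), O²⁻ (Z=8), N³⁻ (Z=7).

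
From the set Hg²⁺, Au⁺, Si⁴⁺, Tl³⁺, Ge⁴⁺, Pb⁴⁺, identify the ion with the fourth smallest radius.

First list Z and electron count for each: Si⁴⁺: 10 e⁻, Z=14, Ge⁴⁺: 28 e⁻, Z=32, Pb⁴⁺: 78 e⁻, Z=82, Tl³⁺: 78 e⁻, Z=81, Hg²⁺: 78 e⁻, Z=80, Au⁺: 78 e⁻, Z=79. Si⁴⁺ < Ge⁴⁺ (same group, 1 shell fewer); Ge⁴⁺ < Pb⁴⁺ (same group, period 4 vs 6); Pb⁴⁺ < Tl³⁺ (isoelectronic, higher Z=82 is smaller); Tl³⁺ < Hg²⁺ (both 78 e⁻, Z=81>80); Hg²⁺ < Au⁺ (both 78 e⁻, Z=80>79).
Ordering: Si⁴⁺ < Ge⁴⁺ < Pb⁴⁺ < Tl³⁺ < Hg²⁺ < Au⁺. The fourth smallest is Tl³⁺.

Tl³⁺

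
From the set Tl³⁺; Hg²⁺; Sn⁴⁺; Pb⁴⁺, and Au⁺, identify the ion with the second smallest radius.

First list Z and electron count for each: Sn⁴⁺ (Z=50, 46 e⁻), Pb⁴⁺ (Z=82, 78 e⁻), Tl³⁺ (Z=81, 78 e⁻), Hg²⁺ (Z=80, 78 e⁻), Au⁺ (Z=79, 78 e⁻). Sn⁴⁺ < Pb⁴⁺ (same group, period 5 vs 6); Pb⁴⁺ < Tl³⁺ (both 78 e⁻, Z=82>81); Tl³⁺ < Hg²⁺ (isoelectronic, higher Z=81 is smaller); Hg²⁺ < Au⁺ (both 78 e⁻, Z=80>79).
That gives Sn⁴⁺ < Pb⁴⁺ < Tl³⁺ < Hg²⁺ < Au⁺. From the smallest end, number 2 is Pb⁴⁺.

Pb⁴⁺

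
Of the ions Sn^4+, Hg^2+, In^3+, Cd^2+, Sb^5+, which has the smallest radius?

Sb^5+

First list Z and electron count for each: Sb^5+: 46 e⁻, Z=51, Sn^4+: 46 e⁻, Z=50, In^3+: 46 e⁻, Z=49, Cd^2+: 46 e⁻, Z=48, Hg^2+: 78 e⁻, Z=80. Sb^5+ < Sn^4+ (both 46 e⁻, Z=51>50); Sn^4+ < In^3+ (both 46 e⁻, Z=50>49); In^3+ < Cd^2+ (isoelectronic, higher Z=49 is smaller); Cd^2+ < Hg^2+ (same group, period 5 vs 6).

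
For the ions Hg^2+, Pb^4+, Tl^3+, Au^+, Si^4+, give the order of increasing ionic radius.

Work out protons and electrons: Si^4+ (Z=14, 10 e⁻), Pb^4+ (Z=82, 78 e⁻), Tl^3+ (Z=81, 78 e⁻), Hg^2+ (Z=80, 78 e⁻), Au^+ (Z=79, 78 e⁻). Si^4+ < Pb^4+ (same group, period 3 vs 6); Pb^4+ < Tl^3+ (both 78 e⁻, Z=82>81); Tl^3+ < Hg^2+ (isoelectronic, higher Z=81 is smaller); Hg^2+ < Au^+ (both 78 e⁻, Z=80>79).

Si^4+ < Pb^4+ < Tl^3+ < Hg^2+ < Au^+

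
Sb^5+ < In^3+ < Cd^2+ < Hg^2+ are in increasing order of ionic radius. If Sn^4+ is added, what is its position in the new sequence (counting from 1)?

First list Z and electron count for each: Sb^5+ has 46 e⁻ (Z=51), Sn^4+ has 46 e⁻ (Z=50), In^3+ has 46 e⁻ (Z=49), Cd^2+ has 46 e⁻ (Z=48), Hg^2+ has 78 e⁻ (Z=80). Sb^5+ < Sn^4+ (both 46 e⁻, Z=51>50); Sn^4+ < In^3+ (both 46 e⁻, Z=50>49); In^3+ < Cd^2+ (isoelectronic, higher Z=49 is smaller); Cd^2+ < Hg^2+ (same group, period 5 vs 6).
Merged order: Sb^5+ < Sn^4+ < In^3+ < Cd^2+ < Hg^2+ — Sn^4+ is number 2.

2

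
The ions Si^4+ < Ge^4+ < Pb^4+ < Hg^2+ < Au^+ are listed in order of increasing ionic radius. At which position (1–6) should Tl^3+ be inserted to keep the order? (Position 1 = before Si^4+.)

Tabulating Z and e⁻: Si^4+: 10 e⁻, Z=14, Ge^4+: 28 e⁻, Z=32, Pb^4+: 78 e⁻, Z=82, Tl^3+: 78 e⁻, Z=81, Hg^2+: 78 e⁻, Z=80, Au^+: 78 e⁻, Z=79. Si^4+ < Ge^4+ (same group, 1 shell fewer); Ge^4+ < Pb^4+ (same group, period 4 vs 6); Pb^4+ < Tl^3+ (both 78 e⁻, Z=82>81); Tl^3+ < Hg^2+ (both 78 e⁻, Z=81>80); Hg^2+ < Au^+ (both 78 e⁻, Z=80>79).
Putting Tl^3+ in gives Si^4+ < Ge^4+ < Pb^4+ < Tl^3+ < Hg^2+ < Au^+; it lands at slot 4.

4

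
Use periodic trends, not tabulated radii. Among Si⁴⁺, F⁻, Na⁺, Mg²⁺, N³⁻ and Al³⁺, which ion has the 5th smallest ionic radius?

Each ion has 10 electrons. The ranking follows nuclear charge in reverse — greater Z gives a smaller radius. Si⁴⁺ (Z=14), Al³⁺ (Z=13), Mg²⁺ (Z=12), Na⁺ (Z=11), F⁻ (Z=9), N³⁻ (Z=7).
So the order is Si⁴⁺ < Al³⁺ < Mg²⁺ < Na⁺ < F⁻ < N³⁻; the 5th-smallest ion is F⁻.

F⁻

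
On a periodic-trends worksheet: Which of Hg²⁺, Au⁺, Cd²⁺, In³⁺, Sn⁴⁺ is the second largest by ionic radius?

Work out protons and electrons: Sn⁴⁺ has 46 e⁻ (Z=50), In³⁺ has 46 e⁻ (Z=49), Cd²⁺ has 46 e⁻ (Z=48), Hg²⁺ has 78 e⁻ (Z=80), Au⁺ has 78 e⁻ (Z=79). Sn⁴⁺ < In³⁺ (isoelectronic, higher Z=50 is smaller); In³⁺ < Cd²⁺ (both 46 e⁻, Z=49>48); Cd²⁺ < Hg²⁺ (same group, period 5 vs 6); Hg²⁺ < Au⁺ (both 78 e⁻, Z=80>79).
Full ascending order: Sn⁴⁺ < In³⁺ < Cd²⁺ < Hg²⁺ < Au⁺. Counting from the largest, position 2 is Hg²⁺.

Hg²⁺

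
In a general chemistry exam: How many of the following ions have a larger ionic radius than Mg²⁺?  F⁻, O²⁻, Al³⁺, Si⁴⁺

2

Isoelectronic series (10 e⁻ each). Size is set by nuclear charge: more protons means a smaller ion. Si⁴⁺ (Z=14), Al³⁺ (Z=13), Mg²⁺ (Z=12), F⁻ (Z=9), O²⁻ (Z=8).
Relative to Mg²⁺, the ions that are larger are F⁻, O²⁻. Count: 2.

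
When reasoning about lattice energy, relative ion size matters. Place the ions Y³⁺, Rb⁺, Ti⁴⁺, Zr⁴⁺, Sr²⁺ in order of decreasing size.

Rb⁺ > Sr²⁺ > Y³⁺ > Zr⁴⁺ > Ti⁴⁺

Ti⁴⁺ (Z=22, 18 e⁻), Zr⁴⁺ (Z=40, 36 e⁻), Y³⁺ (Z=39, 36 e⁻), Sr²⁺ (Z=38, 36 e⁻), Rb⁺ (Z=37, 36 e⁻). Ti⁴⁺ < Zr⁴⁺ (same group, 1 shell fewer); Zr⁴⁺ < Y³⁺ (both 36 e⁻, Z=40>39); Y³⁺ < Sr²⁺ (both 36 e⁻, Z=39>38); Sr²⁺ < Rb⁺ (both 36 e⁻, Z=38>37).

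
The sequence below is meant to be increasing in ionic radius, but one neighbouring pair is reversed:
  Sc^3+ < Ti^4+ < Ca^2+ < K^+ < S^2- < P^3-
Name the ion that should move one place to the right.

Compare adjacent ions: they are isoelectronic (18 e⁻) and Ti has more protons than Sc (22 vs 21), making Ti^4+ smaller — yet in this increasing list Sc^3+ sits before Ti^4+. Nothing else is reversed, so Sc^3+ should move one place to the right.

Sc^3+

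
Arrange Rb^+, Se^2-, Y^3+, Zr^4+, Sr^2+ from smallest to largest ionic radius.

Zr^4+ < Y^3+ < Sr^2+ < Rb^+ < Se^2-

These species are isoelectronic with 36 electrons. The only difference is the number of protons: Zr^4+ (Z=40), Y^3+ (Z=39), Sr^2+ (Z=38), Rb^+ (Z=37), Se^2- (Z=34). The strongest nuclear pull (Zr^4+) gives the smallest ion.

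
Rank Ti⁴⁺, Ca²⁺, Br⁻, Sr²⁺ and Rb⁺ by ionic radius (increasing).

Ti⁴⁺ < Ca²⁺ < Sr²⁺ < Rb⁺ < Br⁻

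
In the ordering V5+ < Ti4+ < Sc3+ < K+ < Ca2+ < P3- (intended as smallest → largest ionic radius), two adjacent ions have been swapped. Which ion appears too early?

K+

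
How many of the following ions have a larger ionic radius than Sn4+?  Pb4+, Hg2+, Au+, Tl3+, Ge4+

First list Z and electron count for each: Ge4+ has 28 e⁻ (Z=32), Sn4+ has 46 e⁻ (Z=50), Pb4+ has 78 e⁻ (Z=82), Tl3+ has 78 e⁻ (Z=81), Hg2+ has 78 e⁻ (Z=80), Au+ has 78 e⁻ (Z=79). Ge4+ < Sn4+ (same group, 1 shell fewer); Sn4+ < Pb4+ (same group, 1 shell fewer); Pb4+ < Tl3+ (isoelectronic, higher Z=82 is smaller); Tl3+ < Hg2+ (both 78 e⁻, Z=81>80); Hg2+ < Au+ (both 78 e⁻, Z=80>79).
Relative to Sn4+, the ions that are larger are Pb4+, Tl3+, Hg2+, Au+. Count: 4.

4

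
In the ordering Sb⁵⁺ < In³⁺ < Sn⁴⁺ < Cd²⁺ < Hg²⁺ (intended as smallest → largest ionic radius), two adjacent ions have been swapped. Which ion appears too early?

In³⁺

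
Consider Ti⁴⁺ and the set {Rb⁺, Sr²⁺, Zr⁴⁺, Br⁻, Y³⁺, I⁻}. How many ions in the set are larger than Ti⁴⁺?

Electron counts and nuclear charges: Ti⁴⁺ has 18 e⁻ (Z=22), Zr⁴⁺ has 36 e⁻ (Z=40), Y³⁺ has 36 e⁻ (Z=39), Sr²⁺ has 36 e⁻ (Z=38), Rb⁺ has 36 e⁻ (Z=37), Br⁻ has 36 e⁻ (Z=35), I⁻ has 54 e⁻ (Z=53). Ti⁴⁺ < Zr⁴⁺ (same group, period 4 vs 5); Zr⁴⁺ < Y³⁺ (both 36 e⁻, Z=40>39); Y³⁺ < Sr²⁺ (isoelectronic, higher Z=39 is smaller); Sr²⁺ < Rb⁺ (isoelectronic, higher Z=38 is smaller); Rb⁺ < Br⁻ (isoelectronic, higher Z=37 is smaller); Br⁻ < I⁻ (same group, period 4 vs 5).
Ordering all of them (including Ti⁴⁺) by radius gives Ti⁴⁺ < Zr⁴⁺ < Y³⁺ < Sr²⁺ < Rb⁺ < Br⁻ < I⁻. That's 6.

6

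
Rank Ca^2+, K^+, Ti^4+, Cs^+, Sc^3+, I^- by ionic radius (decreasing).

I^- > Cs^+ > K^+ > Ca^2+ > Sc^3+ > Ti^4+

Electron counts and nuclear charges: Ti^4+: 18 e⁻, Z=22, Sc^3+: 18 e⁻, Z=21, Ca^2+: 18 e⁻, Z=20, K^+: 18 e⁻, Z=19, Cs^+: 54 e⁻, Z=55, I^-: 54 e⁻, Z=53. Ti^4+ < Sc^3+ (isoelectronic, higher Z=22 is smaller); Sc^3+ < Ca^2+ (isoelectronic, higher Z=21 is smaller); Ca^2+ < K^+ (isoelectronic, higher Z=20 is smaller); K^+ < Cs^+ (same group, 2 shells fewer); Cs^+ < I^- (both 54 e⁻, Z=55>53).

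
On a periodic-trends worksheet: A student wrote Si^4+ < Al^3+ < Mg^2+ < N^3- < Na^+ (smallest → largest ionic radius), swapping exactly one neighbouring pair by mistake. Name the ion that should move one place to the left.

Check each adjacent pair. N^3- and Na^+ are reversed: they are isoelectronic (10 e⁻) and Na has more protons than N (11 vs 7), making Na^+ smaller. No other neighbouring pair contradicts the periodic trends, so Na^+ is the ion listed too late.

Na^+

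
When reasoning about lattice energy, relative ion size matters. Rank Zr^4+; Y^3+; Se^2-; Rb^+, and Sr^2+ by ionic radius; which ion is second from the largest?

Rb^+

Isoelectronic series (36 e⁻ each). Size is set by nuclear charge: more protons means a smaller ion. Zr^4+ (Z=40), Y^3+ (Z=39), Sr^2+ (Z=38), Rb^+ (Z=37), Se^2- (Z=34).
Ordering: Zr^4+ < Y^3+ < Sr^2+ < Rb^+ < Se^2-. The second largest is Rb^+.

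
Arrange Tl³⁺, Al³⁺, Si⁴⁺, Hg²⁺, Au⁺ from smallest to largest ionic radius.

Si⁴⁺ < Al³⁺ < Tl³⁺ < Hg²⁺ < Au⁺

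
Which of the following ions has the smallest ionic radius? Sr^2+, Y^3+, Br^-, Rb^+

Y^3+

Isoelectronic series (36 e⁻ each). Size is set by nuclear charge: more protons means a smaller ion. Y^3+ (Z=39), Sr^2+ (Z=38), Rb^+ (Z=37), Br^- (Z=35).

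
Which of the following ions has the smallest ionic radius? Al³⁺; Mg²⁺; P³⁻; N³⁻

Al³⁺

Tabulating Z and e⁻: Al³⁺: 10 e⁻, Z=13, Mg²⁺: 10 e⁻, Z=12, N³⁻: 10 e⁻, Z=7, P³⁻: 18 e⁻, Z=15. Al³⁺ < Mg²⁺ (both 10 e⁻, Z=13>12); Mg²⁺ < N³⁻ (isoelectronic, higher Z=12 is smaller); N³⁻ < P³⁻ (same group, 1 shell fewer).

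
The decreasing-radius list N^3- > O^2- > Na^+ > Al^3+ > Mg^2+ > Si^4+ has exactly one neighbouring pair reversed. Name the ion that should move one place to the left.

Mg^2+

Scanning neighbour by neighbour, only Al^3+/Mg^2+ violates a trend: Al^3+ and Mg^2+ share 10 electrons; the higher nuclear charge on Al (Z=13) contracts it more, so Al^3+ < Mg^2+. That makes Mg^2+ the one sitting a position late relative to where it belongs.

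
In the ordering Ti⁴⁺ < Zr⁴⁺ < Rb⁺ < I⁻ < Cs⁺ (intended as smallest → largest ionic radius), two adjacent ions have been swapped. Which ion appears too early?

I⁻

The pair I⁻, Cs⁺ is the wrong way round — they are isoelectronic (54 e⁻) and Cs has more protons than I (55 vs 53), making Cs⁺ smaller. All other adjacent pairs agree with periodic trends, so I⁻ is the misplaced ion.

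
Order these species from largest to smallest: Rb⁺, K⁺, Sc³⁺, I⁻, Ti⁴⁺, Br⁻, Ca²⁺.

I⁻ > Br⁻ > Rb⁺ > K⁺ > Ca²⁺ > Sc³⁺ > Ti⁴⁺

Ti⁴⁺ (Z=22, 18 e⁻), Sc³⁺ (Z=21, 18 e⁻), Ca²⁺ (Z=20, 18 e⁻), K⁺ (Z=19, 18 e⁻), Rb⁺ (Z=37, 36 e⁻), Br⁻ (Z=35, 36 e⁻), I⁻ (Z=53, 54 e⁻). Ti⁴⁺ < Sc³⁺ (both 18 e⁻, Z=22>21); Sc³⁺ < Ca²⁺ (both 18 e⁻, Z=21>20); Ca²⁺ < K⁺ (both 18 e⁻, Z=20>19); K⁺ < Rb⁺ (same group, 1 shell fewer); Rb⁺ < Br⁻ (both 36 e⁻, Z=37>35); Br⁻ < I⁻ (same group, period 4 vs 5).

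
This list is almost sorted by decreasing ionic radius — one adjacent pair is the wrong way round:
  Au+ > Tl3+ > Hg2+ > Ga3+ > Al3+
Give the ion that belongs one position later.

The pair Tl3+, Hg2+ is the wrong way round — both have 78 electrons but Z(Tl)=81 > Z(Hg)=80, so Tl3+ should be the smaller of the two. All other adjacent pairs agree with periodic trends, so Tl3+ is the misplaced ion.

Tl3+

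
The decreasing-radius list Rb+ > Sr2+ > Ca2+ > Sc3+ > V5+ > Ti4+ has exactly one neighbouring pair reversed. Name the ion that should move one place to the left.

Compare adjacent ions: they are isoelectronic (18 e⁻) and V has more protons than Ti (23 vs 22), making V5+ smaller — yet in this decreasing list V5+ sits before Ti4+. Nothing else is reversed, so Ti4+ should move one place to the left.

Ti4+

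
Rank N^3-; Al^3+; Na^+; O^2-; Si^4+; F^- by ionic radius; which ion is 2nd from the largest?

O^2-

Each ion has 10 electrons. The ranking follows nuclear charge in reverse — greater Z gives a smaller radius. Si^4+ (Z=14), Al^3+ (Z=13), Na^+ (Z=11), F^- (Z=9), O^2- (Z=8), N^3- (Z=7).
Full ascending order: Si^4+ < Al^3+ < Na^+ < F^- < O^2- < N^3-. Counting from the largest, position 2 is O^2-.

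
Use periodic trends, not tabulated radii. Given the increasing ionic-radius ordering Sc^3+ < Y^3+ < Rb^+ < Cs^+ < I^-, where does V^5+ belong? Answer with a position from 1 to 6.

Tabulating Z and e⁻: V^5+ (Z=23, 18 e⁻), Sc^3+ (Z=21, 18 e⁻), Y^3+ (Z=39, 36 e⁻), Rb^+ (Z=37, 36 e⁻), Cs^+ (Z=55, 54 e⁻), I^- (Z=53, 54 e⁻). V^5+ < Sc^3+ (both 18 e⁻, Z=23>21); Sc^3+ < Y^3+ (same group, 1 shell fewer); Y^3+ < Rb^+ (both 36 e⁻, Z=39>37); Rb^+ < Cs^+ (same group, period 5 vs 6); Cs^+ < I^- (both 54 e⁻, Z=55>53).
With V^5+ included the full order is V^5+ < Sc^3+ < Y^3+ < Rb^+ < Cs^+ < I^-, so it takes position 1.

1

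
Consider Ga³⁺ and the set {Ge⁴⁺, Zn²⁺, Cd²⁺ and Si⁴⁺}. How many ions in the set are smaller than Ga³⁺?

2

Work out protons and electrons: Si⁴⁺ has 10 e⁻ (Z=14), Ge⁴⁺ has 28 e⁻ (Z=32), Ga³⁺ has 28 e⁻ (Z=31), Zn²⁺ has 28 e⁻ (Z=30), Cd²⁺ has 46 e⁻ (Z=48). Si⁴⁺ < Ge⁴⁺ (same group, period 3 vs 4); Ge⁴⁺ < Ga³⁺ (isoelectronic, higher Z=32 is smaller); Ga³⁺ < Zn²⁺ (both 28 e⁻, Z=31>30); Zn²⁺ < Cd²⁺ (same group, 1 shell fewer).
Ordering all of them (including Ga³⁺) by radius gives Si⁴⁺ < Ge⁴⁺ < Ga³⁺ < Zn²⁺ < Cd²⁺. So 2 are smaller.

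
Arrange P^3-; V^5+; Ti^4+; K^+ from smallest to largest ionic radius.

These species are isoelectronic with 18 electrons. The only difference is the number of protons: V^5+ (Z=23), Ti^4+ (Z=22), K^+ (Z=19), P^3- (Z=15). The strongest nuclear pull (V^5+) gives the smallest ion.

V^5+ < Ti^4+ < K^+ < P^3-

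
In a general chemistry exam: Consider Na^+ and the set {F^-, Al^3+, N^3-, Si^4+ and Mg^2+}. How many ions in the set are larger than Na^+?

2

These species are isoelectronic with 10 electrons. The only difference is the number of protons: Si^4+ (Z=14), Al^3+ (Z=13), Mg^2+ (Z=12), Na^+ (Z=11), F^- (Z=9), N^3- (Z=7). The strongest nuclear pull (Si^4+) gives the smallest ion.
Relative to Na^+, the ions that are larger are F^-, N^3-. So 2 are larger.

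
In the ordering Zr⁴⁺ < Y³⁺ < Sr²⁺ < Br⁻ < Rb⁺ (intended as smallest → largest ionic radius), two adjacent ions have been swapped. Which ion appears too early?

Check each adjacent pair. Br⁻ and Rb⁺ are reversed: they are isoelectronic (36 e⁻) and Rb has more protons than Br (37 vs 35), making Rb⁺ smaller. No other neighbouring pair contradicts the periodic trends, so Br⁻ is the ion listed too early.

Br⁻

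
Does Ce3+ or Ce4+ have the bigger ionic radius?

These are all Ce ions. Removing more electrons (higher positive charge) pulls the remaining electrons in closer, so Ce4+ is smallest and Ce3+ is largest.

Ce3+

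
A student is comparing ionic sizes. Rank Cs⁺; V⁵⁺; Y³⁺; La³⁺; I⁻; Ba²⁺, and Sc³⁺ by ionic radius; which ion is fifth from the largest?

Work out protons and electrons: V⁵⁺ has 18 e⁻ (Z=23), Sc³⁺ has 18 e⁻ (Z=21), Y³⁺ has 36 e⁻ (Z=39), La³⁺ has 54 e⁻ (Z=57), Ba²⁺ has 54 e⁻ (Z=56), Cs⁺ has 54 e⁻ (Z=55), I⁻ has 54 e⁻ (Z=53). V⁵⁺ < Sc³⁺ (isoelectronic, higher Z=23 is smaller); Sc³⁺ < Y³⁺ (same group, 1 shell fewer); Y³⁺ < La³⁺ (same group, period 5 vs 6); La³⁺ < Ba²⁺ (both 54 e⁻, Z=57>56); Ba²⁺ < Cs⁺ (isoelectronic, higher Z=56 is smaller); Cs⁺ < I⁻ (both 54 e⁻, Z=55>53).
Full ascending order: V⁵⁺ < Sc³⁺ < Y³⁺ < La³⁺ < Ba²⁺ < Cs⁺ < I⁻. Counting from the largest, position 5 is Y³⁺.

Y³⁺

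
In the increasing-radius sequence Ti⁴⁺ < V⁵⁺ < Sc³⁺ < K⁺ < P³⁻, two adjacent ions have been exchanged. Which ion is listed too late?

V⁵⁺

Scanning neighbour by neighbour, only Ti⁴⁺/V⁵⁺ violates a trend: they are isoelectronic (18 e⁻) and V has more protons than Ti (23 vs 22), making V⁵⁺ smaller. That makes V⁵⁺ the one sitting a position late relative to where it belongs.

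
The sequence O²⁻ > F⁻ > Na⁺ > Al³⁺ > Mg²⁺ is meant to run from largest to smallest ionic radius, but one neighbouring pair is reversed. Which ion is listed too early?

The pair Al³⁺, Mg²⁺ is the wrong way round — Al³⁺ and Mg²⁺ share 10 electrons; the higher nuclear charge on Al (Z=13) contracts it more, so Al³⁺ < Mg²⁺. All other adjacent pairs agree with periodic trends, so Al³⁺ is the misplaced ion.

Al³⁺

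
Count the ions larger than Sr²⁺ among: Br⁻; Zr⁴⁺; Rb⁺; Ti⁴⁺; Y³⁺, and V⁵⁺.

2

Work out protons and electrons: V⁵⁺: 18 e⁻, Z=23, Ti⁴⁺: 18 e⁻, Z=22, Zr⁴⁺: 36 e⁻, Z=40, Y³⁺: 36 e⁻, Z=39, Sr²⁺: 36 e⁻, Z=38, Rb⁺: 36 e⁻, Z=37, Br⁻: 36 e⁻, Z=35. V⁵⁺ < Ti⁴⁺ (isoelectronic, higher Z=23 is smaller); Ti⁴⁺ < Zr⁴⁺ (same group, period 4 vs 5); Zr⁴⁺ < Y³⁺ (isoelectronic, higher Z=40 is smaller); Y³⁺ < Sr²⁺ (both 36 e⁻, Z=39>38); Sr²⁺ < Rb⁺ (both 36 e⁻, Z=38>37); Rb⁺ < Br⁻ (isoelectronic, higher Z=37 is smaller).
Ordering all of them (including Sr²⁺) by radius gives V⁵⁺ < Ti⁴⁺ < Zr⁴⁺ < Y³⁺ < Sr²⁺ < Rb⁺ < Br⁻. Count: 2.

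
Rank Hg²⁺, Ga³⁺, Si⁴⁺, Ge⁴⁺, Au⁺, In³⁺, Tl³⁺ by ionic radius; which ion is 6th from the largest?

Ge⁴⁺

First list Z and electron count for each: Si⁴⁺ has 10 e⁻ (Z=14), Ge⁴⁺ has 28 e⁻ (Z=32), Ga³⁺ has 28 e⁻ (Z=31), In³⁺ has 46 e⁻ (Z=49), Tl³⁺ has 78 e⁻ (Z=81), Hg²⁺ has 78 e⁻ (Z=80), Au⁺ has 78 e⁻ (Z=79). Si⁴⁺ < Ge⁴⁺ (same group, period 3 vs 4); Ge⁴⁺ < Ga³⁺ (both 28 e⁻, Z=32>31); Ga³⁺ < In³⁺ (same group, 1 shell fewer); In³⁺ < Tl³⁺ (same group, period 5 vs 6); Tl³⁺ < Hg²⁺ (isoelectronic, higher Z=81 is smaller); Hg²⁺ < Au⁺ (both 78 e⁻, Z=80>79).
Full ascending order: Si⁴⁺ < Ge⁴⁺ < Ga³⁺ < In³⁺ < Tl³⁺ < Hg²⁺ < Au⁺. Counting from the largest, position 6 is Ge⁴⁺.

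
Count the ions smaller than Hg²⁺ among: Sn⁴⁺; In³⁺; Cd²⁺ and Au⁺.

First list Z and electron count for each: Sn⁴⁺ has 46 e⁻ (Z=50), In³⁺ has 46 e⁻ (Z=49), Cd²⁺ has 46 e⁻ (Z=48), Hg²⁺ has 78 e⁻ (Z=80), Au⁺ has 78 e⁻ (Z=79). Sn⁴⁺ < In³⁺ (isoelectronic, higher Z=50 is smaller); In³⁺ < Cd²⁺ (isoelectronic, higher Z=49 is smaller); Cd²⁺ < Hg²⁺ (same group, period 5 vs 6); Hg²⁺ < Au⁺ (both 78 e⁻, Z=80>79).
Placing each against Hg²⁺: smaller — Sn⁴⁺, In³⁺, Cd²⁺; larger — Au⁺. Count: 3.

3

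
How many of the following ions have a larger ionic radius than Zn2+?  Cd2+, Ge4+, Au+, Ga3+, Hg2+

3

Electron counts and nuclear charges: Ge4+ (Z=32, 28 e⁻), Ga3+ (Z=31, 28 e⁻), Zn2+ (Z=30, 28 e⁻), Cd2+ (Z=48, 46 e⁻), Hg2+ (Z=80, 78 e⁻), Au+ (Z=79, 78 e⁻). Ge4+ < Ga3+ (isoelectronic, higher Z=32 is smaller); Ga3+ < Zn2+ (isoelectronic, higher Z=31 is smaller); Zn2+ < Cd2+ (same group, 1 shell fewer); Cd2+ < Hg2+ (same group, period 5 vs 6); Hg2+ < Au+ (isoelectronic, higher Z=80 is smaller).
Ordering all of them (including Zn2+) by radius gives Ge4+ < Ga3+ < Zn2+ < Cd2+ < Hg2+ < Au+. Count: 3.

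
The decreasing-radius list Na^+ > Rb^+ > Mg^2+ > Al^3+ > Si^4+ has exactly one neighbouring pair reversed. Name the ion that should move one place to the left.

Rb^+

Compare adjacent ions: same group and charge — period 3 sits above period 5, so Na^+ is smaller — yet in this decreasing list Na^+ sits before Rb^+. Nothing else is reversed, so Rb^+ should move one place to the left.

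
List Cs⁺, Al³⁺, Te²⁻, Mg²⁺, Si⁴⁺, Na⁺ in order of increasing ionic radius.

Si⁴⁺ < Al³⁺ < Mg²⁺ < Na⁺ < Cs⁺ < Te²⁻

First list Z and electron count for each: Si⁴⁺: 10 e⁻, Z=14, Al³⁺: 10 e⁻, Z=13, Mg²⁺: 10 e⁻, Z=12, Na⁺: 10 e⁻, Z=11, Cs⁺: 54 e⁻, Z=55, Te²⁻: 54 e⁻, Z=52. Si⁴⁺ < Al³⁺ (both 10 e⁻, Z=14>13); Al³⁺ < Mg²⁺ (both 10 e⁻, Z=13>12); Mg²⁺ < Na⁺ (isoelectronic, higher Z=12 is smaller); Na⁺ < Cs⁺ (same group, period 3 vs 6); Cs⁺ < Te²⁻ (both 54 e⁻, Z=55>52).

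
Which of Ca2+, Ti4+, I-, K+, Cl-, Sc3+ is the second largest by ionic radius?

Cl-

Tabulating Z and e⁻: Ti4+ (Z=22, 18 e⁻), Sc3+ (Z=21, 18 e⁻), Ca2+ (Z=20, 18 e⁻), K+ (Z=19, 18 e⁻), Cl- (Z=17, 18 e⁻), I- (Z=53, 54 e⁻). Ti4+ < Sc3+ (isoelectronic, higher Z=22 is smaller); Sc3+ < Ca2+ (isoelectronic, higher Z=21 is smaller); Ca2+ < K+ (both 18 e⁻, Z=20>19); K+ < Cl- (isoelectronic, higher Z=19 is smaller); Cl- < I- (same group, 2 shells fewer).
Ordering: Ti4+ < Sc3+ < Ca2+ < K+ < Cl- < I-. The second largest is Cl-.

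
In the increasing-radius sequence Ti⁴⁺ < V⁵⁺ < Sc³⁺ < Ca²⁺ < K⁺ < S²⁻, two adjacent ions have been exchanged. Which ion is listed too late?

Scanning neighbour by neighbour, only Ti⁴⁺/V⁵⁺ violates a trend: V⁵⁺ and Ti⁴⁺ share 18 electrons; the higher nuclear charge on V (Z=23) contracts it more, so V⁵⁺ < Ti⁴⁺. That makes V⁵⁺ the one sitting a position late relative to where it belongs.

V⁵⁺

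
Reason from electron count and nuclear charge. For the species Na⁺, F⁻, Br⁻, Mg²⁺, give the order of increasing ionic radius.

Mg²⁺ < Na⁺ < F⁻ < Br⁻

Mg²⁺ has 10 e⁻ (Z=12), Na⁺ has 10 e⁻ (Z=11), F⁻ has 10 e⁻ (Z=9), Br⁻ has 36 e⁻ (Z=35). Mg²⁺ < Na⁺ (both 10 e⁻, Z=12>11); Na⁺ < F⁻ (isoelectronic, higher Z=11 is smaller); F⁻ < Br⁻ (same group, period 2 vs 4).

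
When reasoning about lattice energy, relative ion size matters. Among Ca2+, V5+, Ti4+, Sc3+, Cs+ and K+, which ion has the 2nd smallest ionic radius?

Electron counts and nuclear charges: V5+: 18 e⁻, Z=23, Ti4+: 18 e⁻, Z=22, Sc3+: 18 e⁻, Z=21, Ca2+: 18 e⁻, Z=20, K+: 18 e⁻, Z=19, Cs+: 54 e⁻, Z=55. V5+ < Ti4+ (both 18 e⁻, Z=23>22); Ti4+ < Sc3+ (isoelectronic, higher Z=22 is smaller); Sc3+ < Ca2+ (both 18 e⁻, Z=21>20); Ca2+ < K+ (isoelectronic, higher Z=20 is smaller); K+ < Cs+ (same group, 2 shells fewer).
So the order is V5+ < Ti4+ < Sc3+ < Ca2+ < K+ < Cs+; the 2nd-smallest ion is Ti4+.

Ti4+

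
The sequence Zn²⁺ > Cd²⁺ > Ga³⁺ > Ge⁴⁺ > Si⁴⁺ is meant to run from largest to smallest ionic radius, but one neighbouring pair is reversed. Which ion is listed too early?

Zn²⁺

Compare adjacent ions: both in group 12 with the same charge; Zn²⁺ (period 4) has the smaller radius — yet in this decreasing list Zn²⁺ sits before Cd²⁺. Nothing else is reversed, so Zn²⁺ should move one place to the right.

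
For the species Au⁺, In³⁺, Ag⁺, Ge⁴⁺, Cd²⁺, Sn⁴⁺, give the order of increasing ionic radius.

First list Z and electron count for each: Ge⁴⁺: 28 e⁻, Z=32, Sn⁴⁺: 46 e⁻, Z=50, In³⁺: 46 e⁻, Z=49, Cd²⁺: 46 e⁻, Z=48, Ag⁺: 46 e⁻, Z=47, Au⁺: 78 e⁻, Z=79. Ge⁴⁺ < Sn⁴⁺ (same group, 1 shell fewer); Sn⁴⁺ < In³⁺ (isoelectronic, higher Z=50 is smaller); In³⁺ < Cd²⁺ (both 46 e⁻, Z=49>48); Cd²⁺ < Ag⁺ (both 46 e⁻, Z=48>47); Ag⁺ < Au⁺ (same group, 1 shell fewer).

Ge⁴⁺ < Sn⁴⁺ < In³⁺ < Cd²⁺ < Ag⁺ < Au⁺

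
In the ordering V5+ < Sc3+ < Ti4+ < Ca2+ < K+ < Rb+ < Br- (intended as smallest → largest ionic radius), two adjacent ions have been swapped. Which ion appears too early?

Check each adjacent pair. Sc3+ and Ti4+ are reversed: they are isoelectronic (18 e⁻) and Ti has more protons than Sc (22 vs 21), making Ti4+ smaller. No other neighbouring pair contradicts the periodic trends, so Sc3+ is the ion listed too early.

Sc3+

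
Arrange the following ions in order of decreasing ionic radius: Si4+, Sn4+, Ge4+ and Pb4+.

Pb4+ > Sn4+ > Ge4+ > Si4+

Same group, same charge. Going down the group adds an extra shell of electrons, so the ion gets larger: Si4+ is highest in the group and smallest.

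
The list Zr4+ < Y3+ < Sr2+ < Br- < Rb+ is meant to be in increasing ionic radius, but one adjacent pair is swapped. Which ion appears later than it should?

Compare adjacent ions: both have 36 electrons but Z(Rb)=37 > Z(Br)=35, so Rb+ should be the smaller of the two — yet in this increasing list Br- sits before Rb+. Nothing else is reversed, so Rb+ should move one place to the left.

Rb+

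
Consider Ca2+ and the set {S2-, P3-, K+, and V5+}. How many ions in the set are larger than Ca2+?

These species are isoelectronic with 18 electrons. The only difference is the number of protons: V5+ (Z=23), Ca2+ (Z=20), K+ (Z=19), S2- (Z=16), P3- (Z=15). The strongest nuclear pull (V5+) gives the smallest ion.
Overall: V5+ < Ca2+ < K+ < S2- < P3-. Ca2+ has 1 below it and 3 above. Count: 3.

3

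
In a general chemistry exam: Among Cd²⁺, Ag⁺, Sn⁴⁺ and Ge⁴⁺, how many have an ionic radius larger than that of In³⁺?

2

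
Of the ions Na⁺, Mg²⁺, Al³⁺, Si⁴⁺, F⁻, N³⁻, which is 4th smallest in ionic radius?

Isoelectronic series (10 e⁻ each). Size is set by nuclear charge: more protons means a smaller ion. Si⁴⁺ (Z=14), Al³⁺ (Z=13), Mg²⁺ (Z=12), Na⁺ (Z=11), F⁻ (Z=9), N³⁻ (Z=7).
Ordering: Si⁴⁺ < Al³⁺ < Mg²⁺ < Na⁺ < F⁻ < N³⁻. The 4th smallest is Na⁺.

Na⁺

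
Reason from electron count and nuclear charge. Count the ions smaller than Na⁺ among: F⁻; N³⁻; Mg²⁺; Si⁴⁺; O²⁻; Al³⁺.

3

These species are isoelectronic with 10 electrons. The only difference is the number of protons: Si⁴⁺ (Z=14), Al³⁺ (Z=13), Mg²⁺ (Z=12), Na⁺ (Z=11), F⁻ (Z=9), O²⁻ (Z=8), N³⁻ (Z=7). The strongest nuclear pull (Si⁴⁺) gives the smallest ion.
Relative to Na⁺, the ions that are smaller are Si⁴⁺, Al³⁺, Mg²⁺. That's 3.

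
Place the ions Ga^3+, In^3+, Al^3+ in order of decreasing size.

Same group, same charge. Going down the group adds an extra shell of electrons, so the ion gets larger: Al^3+ is highest in the group and smallest.

In^3+ > Ga^3+ > Al^3+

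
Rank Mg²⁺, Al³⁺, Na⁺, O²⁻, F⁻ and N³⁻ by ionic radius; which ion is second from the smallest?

Mg²⁺

Isoelectronic series (10 e⁻ each). Size is set by nuclear charge: more protons means a smaller ion. Al³⁺ (Z=13), Mg²⁺ (Z=12), Na⁺ (Z=11), F⁻ (Z=9), O²⁻ (Z=8), N³⁻ (Z=7).
So the order is Al³⁺ < Mg²⁺ < Na⁺ < F⁻ < O²⁻ < N³⁻; the 2nd-smallest ion is Mg²⁺.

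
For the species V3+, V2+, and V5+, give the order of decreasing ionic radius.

V2+ > V3+ > V5+

Same element, different charge: the more highly charged cation has fewer electrons and a greater effective nuclear charge per electron, making V5+ the smallest.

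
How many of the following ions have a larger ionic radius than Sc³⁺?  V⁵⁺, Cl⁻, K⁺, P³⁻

All of these have 18 electrons (isoelectronic). With the same electron cloud, the ion with the most protons pulls it in tightest. Nuclear charges: V⁵⁺ (Z=23), Sc³⁺ (Z=21), K⁺ (Z=19), Cl⁻ (Z=17), P³⁻ (Z=15). Highest Z is smallest.
Relative to Sc³⁺, the ions that are larger are K⁺, Cl⁻, P³⁻. So 3 are larger.

3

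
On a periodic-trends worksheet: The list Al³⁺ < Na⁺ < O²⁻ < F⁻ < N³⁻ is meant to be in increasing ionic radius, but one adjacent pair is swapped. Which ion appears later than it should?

The pair O²⁻, F⁻ is the wrong way round — both have 10 electrons but Z(F)=9 > Z(O)=8, so F⁻ should be the smaller of the two. All other adjacent pairs agree with periodic trends, so F⁻ is the misplaced ion.

F⁻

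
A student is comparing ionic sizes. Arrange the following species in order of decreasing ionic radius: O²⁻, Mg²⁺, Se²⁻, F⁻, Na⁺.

Se²⁻ > O²⁻ > F⁻ > Na⁺ > Mg²⁺

Mg²⁺: 10 e⁻, Z=12, Na⁺: 10 e⁻, Z=11, F⁻: 10 e⁻, Z=9, O²⁻: 10 e⁻, Z=8, Se²⁻: 36 e⁻, Z=34. Mg²⁺ < Na⁺ (both 10 e⁻, Z=12>11); Na⁺ < F⁻ (isoelectronic, higher Z=11 is smaller); F⁻ < O²⁻ (both 10 e⁻, Z=9>8); O²⁻ < Se²⁻ (same group, period 2 vs 4).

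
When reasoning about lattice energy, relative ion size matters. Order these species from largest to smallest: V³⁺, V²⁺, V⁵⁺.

For a single element, ionic radius drops as positive charge rises — V⁵⁺ < V²⁺.

V²⁺ > V³⁺ > V⁵⁺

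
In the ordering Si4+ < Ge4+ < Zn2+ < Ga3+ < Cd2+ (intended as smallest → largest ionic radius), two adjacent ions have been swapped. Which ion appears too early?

Zn2+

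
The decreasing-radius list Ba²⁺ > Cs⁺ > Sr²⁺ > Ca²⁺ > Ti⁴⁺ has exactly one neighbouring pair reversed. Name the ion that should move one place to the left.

Scanning neighbour by neighbour, only Ba²⁺/Cs⁺ violates a trend: they are isoelectronic (54 e⁻) and Ba has more protons than Cs (56 vs 55), making Ba²⁺ smaller. That makes Cs⁺ the one sitting a position late relative to where it belongs.

Cs⁺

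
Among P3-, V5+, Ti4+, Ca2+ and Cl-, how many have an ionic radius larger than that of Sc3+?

3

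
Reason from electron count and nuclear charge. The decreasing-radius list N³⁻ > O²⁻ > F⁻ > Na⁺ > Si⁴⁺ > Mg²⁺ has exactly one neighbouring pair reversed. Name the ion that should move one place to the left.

Compare adjacent ions: they are isoelectronic (10 e⁻) and Si has more protons than Mg (14 vs 12), making Si⁴⁺ smaller — yet in this decreasing list Si⁴⁺ sits before Mg²⁺. Nothing else is reversed, so Mg²⁺ should move one place to the left.

Mg²⁺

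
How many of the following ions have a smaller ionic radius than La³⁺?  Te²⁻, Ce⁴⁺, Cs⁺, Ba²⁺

1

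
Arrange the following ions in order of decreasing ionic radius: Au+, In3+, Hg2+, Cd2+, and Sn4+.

First list Z and electron count for each: Sn4+ has 46 e⁻ (Z=50), In3+ has 46 e⁻ (Z=49), Cd2+ has 46 e⁻ (Z=48), Hg2+ has 78 e⁻ (Z=80), Au+ has 78 e⁻ (Z=79). Sn4+ < In3+ (isoelectronic, higher Z=50 is smaller); In3+ < Cd2+ (both 46 e⁻, Z=49>48); Cd2+ < Hg2+ (same group, period 5 vs 6); Hg2+ < Au+ (isoelectronic, higher Z=80 is smaller).

Au+ > Hg2+ > Cd2+ > In3+ > Sn4+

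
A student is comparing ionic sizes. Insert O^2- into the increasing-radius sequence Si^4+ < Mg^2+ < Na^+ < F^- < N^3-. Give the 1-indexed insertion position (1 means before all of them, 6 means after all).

5

All of these have 10 electrons (isoelectronic). With the same electron cloud, the ion with the most protons pulls it in tightest. Nuclear charges: Si^4+ (Z=14), Mg^2+ (Z=12), Na^+ (Z=11), F^- (Z=9), O^2- (Z=8), N^3- (Z=7). Highest Z is smallest.
The complete sequence is Si^4+ < Mg^2+ < Na^+ < F^- < O^2- < N^3-. O^2- sits at position 5.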